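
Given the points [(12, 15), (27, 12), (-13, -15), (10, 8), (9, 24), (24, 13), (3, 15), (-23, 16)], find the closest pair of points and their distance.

Computing all pairwise distances among 8 points:

d((12, 15), (27, 12)) = 15.2971
d((12, 15), (-13, -15)) = 39.0512
d((12, 15), (10, 8)) = 7.2801
d((12, 15), (9, 24)) = 9.4868
d((12, 15), (24, 13)) = 12.1655
d((12, 15), (3, 15)) = 9.0
d((12, 15), (-23, 16)) = 35.0143
d((27, 12), (-13, -15)) = 48.2597
d((27, 12), (10, 8)) = 17.4642
d((27, 12), (9, 24)) = 21.6333
d((27, 12), (24, 13)) = 3.1623 <-- minimum
d((27, 12), (3, 15)) = 24.1868
d((27, 12), (-23, 16)) = 50.1597
d((-13, -15), (10, 8)) = 32.5269
d((-13, -15), (9, 24)) = 44.7772
d((-13, -15), (24, 13)) = 46.4004
d((-13, -15), (3, 15)) = 34.0
d((-13, -15), (-23, 16)) = 32.573
d((10, 8), (9, 24)) = 16.0312
d((10, 8), (24, 13)) = 14.8661
d((10, 8), (3, 15)) = 9.8995
d((10, 8), (-23, 16)) = 33.9559
d((9, 24), (24, 13)) = 18.6011
d((9, 24), (3, 15)) = 10.8167
d((9, 24), (-23, 16)) = 32.9848
d((24, 13), (3, 15)) = 21.095
d((24, 13), (-23, 16)) = 47.0956
d((3, 15), (-23, 16)) = 26.0192

Closest pair: (27, 12) and (24, 13) with distance 3.1623

The closest pair is (27, 12) and (24, 13) with Euclidean distance 3.1623. For 8 points, brute-force pairwise comparison is shown above. For large n, the divide-and-conquer algorithm (sort by x, recurse on halves, check the dividing strip) achieves O(n log n).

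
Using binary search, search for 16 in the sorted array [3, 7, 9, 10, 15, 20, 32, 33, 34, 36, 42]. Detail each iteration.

Binary search for 16 in [3, 7, 9, 10, 15, 20, 32, 33, 34, 36, 42]:

lo=0, hi=10, mid=5, arr[mid]=20 -> 20 > 16, search left half
lo=0, hi=4, mid=2, arr[mid]=9 -> 9 < 16, search right half
lo=3, hi=4, mid=3, arr[mid]=10 -> 10 < 16, search right half
lo=4, hi=4, mid=4, arr[mid]=15 -> 15 < 16, search right half
lo=5 > hi=4, target 16 not found

Binary search determines that 16 is not in the array after 4 comparisons. The search space was exhausted without finding the target.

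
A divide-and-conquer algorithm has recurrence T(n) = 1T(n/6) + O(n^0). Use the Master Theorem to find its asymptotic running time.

Master Theorem for T(n) = 1T(n/6) + O(n^0):

a = 1, b = 6, c = 0
log_b(a) = log_6(1) = 0.0000

Case 2: c = 0 = log_6(1) = 0.0000
T(n) = O(n^0 log n) = O(log n)

For T(n) = 1T(n/6) + O(n^0): log_6(1) = 0.0000. This is Case 2 of the Master Theorem (c = log_b(a), equal work at all levels), giving O(log n).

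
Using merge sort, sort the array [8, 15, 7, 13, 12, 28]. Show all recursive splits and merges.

Merge sort trace:

Split: [8, 15, 7, 13, 12, 28] -> [8, 15, 7] and [13, 12, 28]
  Split: [8, 15, 7] -> [8] and [15, 7]
    Split: [15, 7] -> [15] and [7]
    Merge: [15] + [7] -> [7, 15]
  Merge: [8] + [7, 15] -> [7, 8, 15]
  Split: [13, 12, 28] -> [13] and [12, 28]
    Split: [12, 28] -> [12] and [28]
    Merge: [12] + [28] -> [12, 28]
  Merge: [13] + [12, 28] -> [12, 13, 28]
Merge: [7, 8, 15] + [12, 13, 28] -> [7, 8, 12, 13, 15, 28]

Final sorted array: [7, 8, 12, 13, 15, 28]

The merge sort proceeds by recursively splitting the array and merging sorted halves.
After all merges, the sorted array is [7, 8, 12, 13, 15, 28].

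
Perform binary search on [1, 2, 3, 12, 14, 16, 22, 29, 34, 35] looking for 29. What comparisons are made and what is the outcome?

Binary search for 29 in [1, 2, 3, 12, 14, 16, 22, 29, 34, 35]:

lo=0, hi=9, mid=4, arr[mid]=14 -> 14 < 29, search right half
lo=5, hi=9, mid=7, arr[mid]=29 -> Found target at index 7!

Binary search finds 29 at index 7 after 2 comparisons. The search repeatedly halves the search space by comparing with the middle element.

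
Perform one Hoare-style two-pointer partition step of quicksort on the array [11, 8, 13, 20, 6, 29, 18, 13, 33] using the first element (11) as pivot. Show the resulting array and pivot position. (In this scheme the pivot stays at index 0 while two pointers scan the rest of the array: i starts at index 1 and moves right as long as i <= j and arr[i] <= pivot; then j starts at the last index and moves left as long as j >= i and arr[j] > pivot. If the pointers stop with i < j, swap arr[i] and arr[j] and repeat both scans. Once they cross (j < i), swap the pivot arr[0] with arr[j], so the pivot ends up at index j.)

Hoare-style two-pointer partition with pivot = 11:

Initial array: [11, 8, 13, 20, 6, 29, 18, 13, 33]

Pointers start at i = 1, j = 8.
i stops at index 2 (arr[2]=13 > 11), j stops at index 4 (arr[4]=6 <= 11): swap arr[2] and arr[4], array becomes [11, 8, 6, 20, 13, 29, 18, 13, 33]
i ends at 3, j ends at 2: the pointers have crossed (j < i), so scanning stops.

Swap pivot arr[0] with arr[2] to place pivot at position 2: [6, 8, 11, 20, 13, 29, 18, 13, 33]
Pivot position: 2

After partitioning with pivot 11, the array becomes [6, 8, 11, 20, 13, 29, 18, 13, 33]. The pivot is placed at index 2. All elements to the left of the pivot are <= 11, and all elements to the right are > 11.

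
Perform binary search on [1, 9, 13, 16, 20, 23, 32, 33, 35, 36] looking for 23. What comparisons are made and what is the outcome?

Binary search for 23 in [1, 9, 13, 16, 20, 23, 32, 33, 35, 36]:

lo=0, hi=9, mid=4, arr[mid]=20 -> 20 < 23, search right half
lo=5, hi=9, mid=7, arr[mid]=33 -> 33 > 23, search left half
lo=5, hi=6, mid=5, arr[mid]=23 -> Found target at index 5!

Binary search finds 23 at index 5 after 3 comparisons. The search repeatedly halves the search space by comparing with the middle element.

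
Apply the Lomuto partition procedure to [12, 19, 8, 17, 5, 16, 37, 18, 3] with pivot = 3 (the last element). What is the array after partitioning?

Lomuto partition with pivot = 3:

Initial array: [12, 19, 8, 17, 5, 16, 37, 18, 3]

arr[0]=12 > 3: no swap
arr[1]=19 > 3: no swap
arr[2]=8 > 3: no swap
arr[3]=17 > 3: no swap
arr[4]=5 > 3: no swap
arr[5]=16 > 3: no swap
arr[6]=37 > 3: no swap
arr[7]=18 > 3: no swap

Place pivot at position 0: [3, 19, 8, 17, 5, 16, 37, 18, 12]
Pivot position: 0

After partitioning with pivot 3, the array becomes [3, 19, 8, 17, 5, 16, 37, 18, 12]. The pivot is placed at index 0. All elements to the left of the pivot are <= 3, and all elements to the right are > 3.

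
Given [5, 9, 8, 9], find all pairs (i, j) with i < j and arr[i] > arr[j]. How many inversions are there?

Finding inversions in [5, 9, 8, 9]:

(1, 2): arr[1]=9 > arr[2]=8

Total inversions: 1

The array has 1 inversion(s): (1,2). Each pair (i,j) satisfies i < j and arr[i] > arr[j].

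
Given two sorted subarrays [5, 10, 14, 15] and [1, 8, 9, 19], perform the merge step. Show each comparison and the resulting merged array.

Merging process:

Compare 5 vs 1: take 1 from right. Merged: [1]
Compare 5 vs 8: take 5 from left. Merged: [1, 5]
Compare 10 vs 8: take 8 from right. Merged: [1, 5, 8]
Compare 10 vs 9: take 9 from right. Merged: [1, 5, 8, 9]
Compare 10 vs 19: take 10 from left. Merged: [1, 5, 8, 9, 10]
Compare 14 vs 19: take 14 from left. Merged: [1, 5, 8, 9, 10, 14]
Compare 15 vs 19: take 15 from left. Merged: [1, 5, 8, 9, 10, 14, 15]
Append remaining from right: [19]. Merged: [1, 5, 8, 9, 10, 14, 15, 19]

Final merged array: [1, 5, 8, 9, 10, 14, 15, 19]
Total comparisons: 7

The merged array is [1, 5, 8, 9, 10, 14, 15, 19], requiring 7 comparisons. The merge step runs in O(n) time where n is the total number of elements.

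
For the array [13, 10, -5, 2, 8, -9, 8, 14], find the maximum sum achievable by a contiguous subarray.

Using Kadane's algorithm on [13, 10, -5, 2, 8, -9, 8, 14]:

Scanning through the array:
Position 1 (value 10): max_ending_here = 23, max_so_far = 23
Position 2 (value -5): max_ending_here = 18, max_so_far = 23
Position 3 (value 2): max_ending_here = 20, max_so_far = 23
Position 4 (value 8): max_ending_here = 28, max_so_far = 28
Position 5 (value -9): max_ending_here = 19, max_so_far = 28
Position 6 (value 8): max_ending_here = 27, max_so_far = 28
Position 7 (value 14): max_ending_here = 41, max_so_far = 41

Maximum subarray: [13, 10, -5, 2, 8, -9, 8, 14]
Maximum sum: 41

The maximum subarray is [13, 10, -5, 2, 8, -9, 8, 14] with sum 41. This subarray runs from index 0 to index 7.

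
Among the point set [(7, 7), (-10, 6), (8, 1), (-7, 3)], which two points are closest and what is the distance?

Computing all pairwise distances among 4 points:

d((7, 7), (-10, 6)) = 17.0294
d((7, 7), (8, 1)) = 6.0828
d((7, 7), (-7, 3)) = 14.5602
d((-10, 6), (8, 1)) = 18.6815
d((-10, 6), (-7, 3)) = 4.2426 <-- minimum
d((8, 1), (-7, 3)) = 15.1327

Closest pair: (-10, 6) and (-7, 3) with distance 4.2426

The closest pair is (-10, 6) and (-7, 3) with Euclidean distance 4.2426. For 4 points, brute-force pairwise comparison is shown above. For large n, the divide-and-conquer algorithm (sort by x, recurse on halves, check the dividing strip) achieves O(n log n).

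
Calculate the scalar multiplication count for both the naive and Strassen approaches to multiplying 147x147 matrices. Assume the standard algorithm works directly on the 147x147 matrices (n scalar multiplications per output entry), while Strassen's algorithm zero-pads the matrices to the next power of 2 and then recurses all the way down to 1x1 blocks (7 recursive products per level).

Matrix multiplication for 147x147 matrices:

Strassen's algorithm requires power-of-2 dimensions. Pad 147x147 to 256x256 (next power of 2).

Standard algorithm: 147^3 = 3176523 multiplications
Strassen's algorithm: 7^(log2(256)) = 7^8 = 5764801 multiplications
Difference: 3176523 - 5764801 = -2588278 (Strassen uses MORE here due to padding overhead — for small or just-over-power-of-2 n, padding can outweigh the per-level savings)

Standard: 3176523 multiplications (147^3). Strassen: 5764801 multiplications (7^8, after padding to 256x256). Strassen reduces 8 recursive multiplications to 7 at each level.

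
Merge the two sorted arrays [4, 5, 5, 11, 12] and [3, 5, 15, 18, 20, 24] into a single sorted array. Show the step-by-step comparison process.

Merging process:

Compare 4 vs 3: take 3 from right. Merged: [3]
Compare 4 vs 5: take 4 from left. Merged: [3, 4]
Compare 5 vs 5: take 5 from left. Merged: [3, 4, 5]
Compare 5 vs 5: take 5 from left. Merged: [3, 4, 5, 5]
Compare 11 vs 5: take 5 from right. Merged: [3, 4, 5, 5, 5]
Compare 11 vs 15: take 11 from left. Merged: [3, 4, 5, 5, 5, 11]
Compare 12 vs 15: take 12 from left. Merged: [3, 4, 5, 5, 5, 11, 12]
Append remaining from right: [15, 18, 20, 24]. Merged: [3, 4, 5, 5, 5, 11, 12, 15, 18, 20, 24]

Final merged array: [3, 4, 5, 5, 5, 11, 12, 15, 18, 20, 24]
Total comparisons: 7

The merged array is [3, 4, 5, 5, 5, 11, 12, 15, 18, 20, 24], requiring 7 comparisons. The merge step runs in O(n) time where n is the total number of elements.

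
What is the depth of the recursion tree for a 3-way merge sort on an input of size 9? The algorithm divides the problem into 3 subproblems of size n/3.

For divide and conquer with division factor 3:

Problem sizes at each level:
Level 0: 9
Level 1: 3
Level 2: 1

The root is level 0 and the size-1 base case is level 2 (the tree spans levels 0 through 2, i.e. 3 levels counting the root), so the depth is the number of divisions: log_3(9) = 2

The recursion tree depth is log_3(9) = 2. At each level, the problem size is divided by 3, so it takes 2 divisions to reduce to a base case of size 1. The algorithm makes 3 recursive calls at each level.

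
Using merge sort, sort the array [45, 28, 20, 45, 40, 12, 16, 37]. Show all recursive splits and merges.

Merge sort trace:

Split: [45, 28, 20, 45, 40, 12, 16, 37] -> [45, 28, 20, 45] and [40, 12, 16, 37]
  Split: [45, 28, 20, 45] -> [45, 28] and [20, 45]
    Split: [45, 28] -> [45] and [28]
    Merge: [45] + [28] -> [28, 45]
    Split: [20, 45] -> [20] and [45]
    Merge: [20] + [45] -> [20, 45]
  Merge: [28, 45] + [20, 45] -> [20, 28, 45, 45]
  Split: [40, 12, 16, 37] -> [40, 12] and [16, 37]
    Split: [40, 12] -> [40] and [12]
    Merge: [40] + [12] -> [12, 40]
    Split: [16, 37] -> [16] and [37]
    Merge: [16] + [37] -> [16, 37]
  Merge: [12, 40] + [16, 37] -> [12, 16, 37, 40]
Merge: [20, 28, 45, 45] + [12, 16, 37, 40] -> [12, 16, 20, 28, 37, 40, 45, 45]

Final sorted array: [12, 16, 20, 28, 37, 40, 45, 45]

The merge sort proceeds by recursively splitting the array and merging sorted halves.
After all merges, the sorted array is [12, 16, 20, 28, 37, 40, 45, 45].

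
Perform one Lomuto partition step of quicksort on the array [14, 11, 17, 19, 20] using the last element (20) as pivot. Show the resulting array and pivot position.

Lomuto partition with pivot = 20:

Initial array: [14, 11, 17, 19, 20]

arr[0]=14 <= 20: swap with position 0, array becomes [14, 11, 17, 19, 20]
arr[1]=11 <= 20: swap with position 1, array becomes [14, 11, 17, 19, 20]
arr[2]=17 <= 20: swap with position 2, array becomes [14, 11, 17, 19, 20]
arr[3]=19 <= 20: swap with position 3, array becomes [14, 11, 17, 19, 20]

Place pivot at position 4: [14, 11, 17, 19, 20]
Pivot position: 4

After partitioning with pivot 20, the array becomes [14, 11, 17, 19, 20]. The pivot is placed at index 4. All elements to the left of the pivot are <= 20, and all elements to the right are > 20.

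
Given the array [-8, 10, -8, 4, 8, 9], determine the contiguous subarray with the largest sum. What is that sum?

Using Kadane's algorithm on [-8, 10, -8, 4, 8, 9]:

Scanning through the array:
Position 1 (value 10): max_ending_here = 10, max_so_far = 10
Position 2 (value -8): max_ending_here = 2, max_so_far = 10
Position 3 (value 4): max_ending_here = 6, max_so_far = 10
Position 4 (value 8): max_ending_here = 14, max_so_far = 14
Position 5 (value 9): max_ending_here = 23, max_so_far = 23

Maximum subarray: [10, -8, 4, 8, 9]
Maximum sum: 23

The maximum subarray is [10, -8, 4, 8, 9] with sum 23. This subarray runs from index 1 to index 5.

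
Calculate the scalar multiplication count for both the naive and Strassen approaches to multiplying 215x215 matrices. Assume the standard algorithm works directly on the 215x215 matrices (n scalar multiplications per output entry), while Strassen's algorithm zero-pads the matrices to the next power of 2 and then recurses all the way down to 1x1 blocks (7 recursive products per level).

Matrix multiplication for 215x215 matrices:

Strassen's algorithm requires power-of-2 dimensions. Pad 215x215 to 256x256 (next power of 2).

Standard algorithm: 215^3 = 9938375 multiplications
Strassen's algorithm: 7^(log2(256)) = 7^8 = 5764801 multiplications
Savings: 9938375 - 5764801 = 4173574 multiplications

Standard: 9938375 multiplications (215^3). Strassen: 5764801 multiplications (7^8, after padding to 256x256). Strassen reduces 8 recursive multiplications to 7 at each level.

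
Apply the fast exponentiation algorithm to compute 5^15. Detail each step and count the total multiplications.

Computing 5^15 by squaring (build up from 5^1; each line after the first costs one multiplication):

5^1 = 5
5^2 = (5^1)^2 = 5^2 = 25
5^3 = 5 * 5^2 = 5 * 25 = 125
5^6 = (5^3)^2 = 125^2 = 15625
5^7 = 5 * 5^6 = 5 * 15625 = 78125
5^14 = (5^7)^2 = 78125^2 = 6103515625
5^15 = 5 * 5^14 = 5 * 6103515625 = 30517578125

Result: 30517578125
Multiplications needed: 6 (6 lines after 5^1)

5^15 = 30517578125. Using exponentiation by squaring, this requires 6 multiplications. The key idea: if the exponent is even, square the half-power; if odd, multiply by the base once.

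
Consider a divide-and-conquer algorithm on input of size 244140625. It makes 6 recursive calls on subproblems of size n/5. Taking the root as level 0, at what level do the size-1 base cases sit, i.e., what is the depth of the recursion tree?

For divide and conquer with division factor 5:

Problem sizes at each level:
Level 0: 244140625
Level 1: 48828125
Level 2: 9765625
Level 3: 1953125
Level 4: 390625
Level 5: 78125
Level 6: 15625
Level 7: 3125
Level 8: 625
Level 9: 125
Level 10: 25
Level 11: 5
Level 12: 1

The root is level 0 and the size-1 base case is level 12 (the tree spans levels 0 through 12, i.e. 13 levels counting the root), so the depth is the number of divisions: log_5(244140625) = 12

The recursion tree depth is log_5(244140625) = 12. At each level, the problem size is divided by 5, so it takes 12 divisions to reduce to a base case of size 1. The algorithm makes 6 recursive calls at each level.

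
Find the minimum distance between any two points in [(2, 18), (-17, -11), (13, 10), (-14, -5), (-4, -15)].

Computing all pairwise distances among 5 points:

d((2, 18), (-17, -11)) = 34.6699
d((2, 18), (13, 10)) = 13.6015
d((2, 18), (-14, -5)) = 28.0179
d((2, 18), (-4, -15)) = 33.541
d((-17, -11), (13, 10)) = 36.6197
d((-17, -11), (-14, -5)) = 6.7082 <-- minimum
d((-17, -11), (-4, -15)) = 13.6015
d((13, 10), (-14, -5)) = 30.8869
d((13, 10), (-4, -15)) = 30.2324
d((-14, -5), (-4, -15)) = 14.1421

Closest pair: (-17, -11) and (-14, -5) with distance 6.7082

The closest pair is (-17, -11) and (-14, -5) with Euclidean distance 6.7082. For 5 points, brute-force pairwise comparison is shown above. For large n, the divide-and-conquer algorithm (sort by x, recurse on halves, check the dividing strip) achieves O(n log n).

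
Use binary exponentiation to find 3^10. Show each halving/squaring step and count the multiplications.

Computing 3^10 by squaring (build up from 3^1; each line after the first costs one multiplication):

3^1 = 3
3^2 = (3^1)^2 = 3^2 = 9
3^4 = (3^2)^2 = 9^2 = 81
3^5 = 3 * 3^4 = 3 * 81 = 243
3^10 = (3^5)^2 = 243^2 = 59049

Result: 59049
Multiplications needed: 4 (4 lines after 3^1)

3^10 = 59049. Using exponentiation by squaring, this requires 4 multiplications. The key idea: if the exponent is even, square the half-power; if odd, multiply by the base once.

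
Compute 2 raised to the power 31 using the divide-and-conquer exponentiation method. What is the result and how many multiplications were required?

Computing 2^31 by squaring (build up from 2^1; each line after the first costs one multiplication):

2^1 = 2
2^2 = (2^1)^2 = 2^2 = 4
2^3 = 2 * 2^2 = 2 * 4 = 8
2^6 = (2^3)^2 = 8^2 = 64
2^7 = 2 * 2^6 = 2 * 64 = 128
2^14 = (2^7)^2 = 128^2 = 16384
2^15 = 2 * 2^14 = 2 * 16384 = 32768
2^30 = (2^15)^2 = 32768^2 = 1073741824
2^31 = 2 * 2^30 = 2 * 1073741824 = 2147483648

Result: 2147483648
Multiplications needed: 8 (8 lines after 2^1)

2^31 = 2147483648. Using exponentiation by squaring, this requires 8 multiplications. The key idea: if the exponent is even, square the half-power; if odd, multiply by the base once.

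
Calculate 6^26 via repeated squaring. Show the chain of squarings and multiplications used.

Computing 6^26 by squaring (build up from 6^1; each line after the first costs one multiplication):

6^1 = 6
6^2 = (6^1)^2 = 6^2 = 36
6^3 = 6 * 6^2 = 6 * 36 = 216
6^6 = (6^3)^2 = 216^2 = 46656
6^12 = (6^6)^2 = 46656^2 = 2176782336
6^13 = 6 * 6^12 = 6 * 2176782336 = 13060694016
6^26 = (6^13)^2 = 13060694016^2 = 170581728179578208256

Result: 170581728179578208256
Multiplications needed: 6 (6 lines after 6^1)

6^26 = 170581728179578208256. Using exponentiation by squaring, this requires 6 multiplications. The key idea: if the exponent is even, square the half-power; if odd, multiply by the base once.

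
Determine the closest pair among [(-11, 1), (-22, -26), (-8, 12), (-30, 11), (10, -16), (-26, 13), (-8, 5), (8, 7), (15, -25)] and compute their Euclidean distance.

Computing all pairwise distances among 9 points:

d((-11, 1), (-22, -26)) = 29.1548
d((-11, 1), (-8, 12)) = 11.4018
d((-11, 1), (-30, 11)) = 21.4709
d((-11, 1), (10, -16)) = 27.0185
d((-11, 1), (-26, 13)) = 19.2094
d((-11, 1), (-8, 5)) = 5.0
d((-11, 1), (8, 7)) = 19.9249
d((-11, 1), (15, -25)) = 36.7696
d((-22, -26), (-8, 12)) = 40.4969
d((-22, -26), (-30, 11)) = 37.855
d((-22, -26), (10, -16)) = 33.5261
d((-22, -26), (-26, 13)) = 39.2046
d((-22, -26), (-8, 5)) = 34.0147
d((-22, -26), (8, 7)) = 44.5982
d((-22, -26), (15, -25)) = 37.0135
d((-8, 12), (-30, 11)) = 22.0227
d((-8, 12), (10, -16)) = 33.2866
d((-8, 12), (-26, 13)) = 18.0278
d((-8, 12), (-8, 5)) = 7.0
d((-8, 12), (8, 7)) = 16.7631
d((-8, 12), (15, -25)) = 43.566
d((-30, 11), (10, -16)) = 48.2597
d((-30, 11), (-26, 13)) = 4.4721 <-- minimum
d((-30, 11), (-8, 5)) = 22.8035
d((-30, 11), (8, 7)) = 38.2099
d((-30, 11), (15, -25)) = 57.6281
d((10, -16), (-26, 13)) = 46.2277
d((10, -16), (-8, 5)) = 27.6586
d((10, -16), (8, 7)) = 23.0868
d((10, -16), (15, -25)) = 10.2956
d((-26, 13), (-8, 5)) = 19.6977
d((-26, 13), (8, 7)) = 34.5254
d((-26, 13), (15, -25)) = 55.9017
d((-8, 5), (8, 7)) = 16.1245
d((-8, 5), (15, -25)) = 37.8021
d((8, 7), (15, -25)) = 32.7567

Closest pair: (-30, 11) and (-26, 13) with distance 4.4721

The closest pair is (-30, 11) and (-26, 13) with Euclidean distance 4.4721. For 9 points, brute-force pairwise comparison is shown above. For large n, the divide-and-conquer algorithm (sort by x, recurse on halves, check the dividing strip) achieves O(n log n).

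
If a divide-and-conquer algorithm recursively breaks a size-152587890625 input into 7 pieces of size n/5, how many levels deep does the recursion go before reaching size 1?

For divide and conquer with division factor 5:

Problem sizes at each level:
Level 0: 152587890625
Level 1: 30517578125
Level 2: 6103515625
Level 3: 1220703125
Level 4: 244140625
Level 5: 48828125
Level 6: 9765625
Level 7: 1953125
Level 8: 390625
Level 9: 78125
Level 10: 15625
Level 11: 3125
Level 12: 625
Level 13: 125
Level 14: 25
Level 15: 5
Level 16: 1

The root is level 0 and the size-1 base case is level 16 (the tree spans levels 0 through 16, i.e. 17 levels counting the root), so the depth is the number of divisions: log_5(152587890625) = 16

The recursion tree depth is log_5(152587890625) = 16. At each level, the problem size is divided by 5, so it takes 16 divisions to reduce to a base case of size 1. The algorithm makes 7 recursive calls at each level.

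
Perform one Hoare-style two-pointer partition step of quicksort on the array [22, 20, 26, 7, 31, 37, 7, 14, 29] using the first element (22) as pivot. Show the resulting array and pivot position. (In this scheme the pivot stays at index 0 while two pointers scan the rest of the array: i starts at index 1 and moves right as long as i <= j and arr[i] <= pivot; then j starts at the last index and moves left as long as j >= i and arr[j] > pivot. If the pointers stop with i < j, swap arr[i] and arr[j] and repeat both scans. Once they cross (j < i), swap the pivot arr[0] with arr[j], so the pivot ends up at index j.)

Hoare-style two-pointer partition with pivot = 22:

Initial array: [22, 20, 26, 7, 31, 37, 7, 14, 29]

Pointers start at i = 1, j = 8.
i stops at index 2 (arr[2]=26 > 22), j stops at index 7 (arr[7]=14 <= 22): swap arr[2] and arr[7], array becomes [22, 20, 14, 7, 31, 37, 7, 26, 29]
i stops at index 4 (arr[4]=31 > 22), j stops at index 6 (arr[6]=7 <= 22): swap arr[4] and arr[6], array becomes [22, 20, 14, 7, 7, 37, 31, 26, 29]
i ends at 5, j ends at 4: the pointers have crossed (j < i), so scanning stops.

Swap pivot arr[0] with arr[4] to place pivot at position 4: [7, 20, 14, 7, 22, 37, 31, 26, 29]
Pivot position: 4

After partitioning with pivot 22, the array becomes [7, 20, 14, 7, 22, 37, 31, 26, 29]. The pivot is placed at index 4. All elements to the left of the pivot are <= 22, and all elements to the right are > 22.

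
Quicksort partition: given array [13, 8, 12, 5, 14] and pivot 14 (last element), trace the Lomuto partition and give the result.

Lomuto partition with pivot = 14:

Initial array: [13, 8, 12, 5, 14]

arr[0]=13 <= 14: swap with position 0, array becomes [13, 8, 12, 5, 14]
arr[1]=8 <= 14: swap with position 1, array becomes [13, 8, 12, 5, 14]
arr[2]=12 <= 14: swap with position 2, array becomes [13, 8, 12, 5, 14]
arr[3]=5 <= 14: swap with position 3, array becomes [13, 8, 12, 5, 14]

Place pivot at position 4: [13, 8, 12, 5, 14]
Pivot position: 4

After partitioning with pivot 14, the array becomes [13, 8, 12, 5, 14]. The pivot is placed at index 4. All elements to the left of the pivot are <= 14, and all elements to the right are > 14.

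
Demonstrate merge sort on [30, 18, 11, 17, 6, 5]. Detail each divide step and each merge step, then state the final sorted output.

Merge sort trace:

Split: [30, 18, 11, 17, 6, 5] -> [30, 18, 11] and [17, 6, 5]
  Split: [30, 18, 11] -> [30] and [18, 11]
    Split: [18, 11] -> [18] and [11]
    Merge: [18] + [11] -> [11, 18]
  Merge: [30] + [11, 18] -> [11, 18, 30]
  Split: [17, 6, 5] -> [17] and [6, 5]
    Split: [6, 5] -> [6] and [5]
    Merge: [6] + [5] -> [5, 6]
  Merge: [17] + [5, 6] -> [5, 6, 17]
Merge: [11, 18, 30] + [5, 6, 17] -> [5, 6, 11, 17, 18, 30]

Final sorted array: [5, 6, 11, 17, 18, 30]

The merge sort proceeds by recursively splitting the array and merging sorted halves.
After all merges, the sorted array is [5, 6, 11, 17, 18, 30].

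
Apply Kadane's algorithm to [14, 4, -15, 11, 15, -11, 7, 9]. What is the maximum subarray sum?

Using Kadane's algorithm on [14, 4, -15, 11, 15, -11, 7, 9]:

Scanning through the array:
Position 1 (value 4): max_ending_here = 18, max_so_far = 18
Position 2 (value -15): max_ending_here = 3, max_so_far = 18
Position 3 (value 11): max_ending_here = 14, max_so_far = 18
Position 4 (value 15): max_ending_here = 29, max_so_far = 29
Position 5 (value -11): max_ending_here = 18, max_so_far = 29
Position 6 (value 7): max_ending_here = 25, max_so_far = 29
Position 7 (value 9): max_ending_here = 34, max_so_far = 34

Maximum subarray: [14, 4, -15, 11, 15, -11, 7, 9]
Maximum sum: 34

The maximum subarray is [14, 4, -15, 11, 15, -11, 7, 9] with sum 34. This subarray runs from index 0 to index 7.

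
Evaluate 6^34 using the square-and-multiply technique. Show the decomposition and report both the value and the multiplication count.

Computing 6^34 by squaring (build up from 6^1; each line after the first costs one multiplication):

6^1 = 6
6^2 = (6^1)^2 = 6^2 = 36
6^4 = (6^2)^2 = 36^2 = 1296
6^8 = (6^4)^2 = 1296^2 = 1679616
6^16 = (6^8)^2 = 1679616^2 = 2821109907456
6^17 = 6 * 6^16 = 6 * 2821109907456 = 16926659444736
6^34 = (6^17)^2 = 16926659444736^2 = 286511799958070431838109696

Result: 286511799958070431838109696
Multiplications needed: 6 (6 lines after 6^1)

6^34 = 286511799958070431838109696. Using exponentiation by squaring, this requires 6 multiplications. The key idea: if the exponent is even, square the half-power; if odd, multiply by the base once.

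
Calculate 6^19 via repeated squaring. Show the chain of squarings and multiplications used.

Computing 6^19 by squaring (build up from 6^1; each line after the first costs one multiplication):

6^1 = 6
6^2 = (6^1)^2 = 6^2 = 36
6^4 = (6^2)^2 = 36^2 = 1296
6^8 = (6^4)^2 = 1296^2 = 1679616
6^9 = 6 * 6^8 = 6 * 1679616 = 10077696
6^18 = (6^9)^2 = 10077696^2 = 101559956668416
6^19 = 6 * 6^18 = 6 * 101559956668416 = 609359740010496

Result: 609359740010496
Multiplications needed: 6 (6 lines after 6^1)

6^19 = 609359740010496. Using exponentiation by squaring, this requires 6 multiplications. The key idea: if the exponent is even, square the half-power; if odd, multiply by the base once.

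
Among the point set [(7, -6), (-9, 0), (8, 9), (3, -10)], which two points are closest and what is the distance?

Computing all pairwise distances among 4 points:

d((7, -6), (-9, 0)) = 17.088
d((7, -6), (8, 9)) = 15.0333
d((7, -6), (3, -10)) = 5.6569 <-- minimum
d((-9, 0), (8, 9)) = 19.2354
d((-9, 0), (3, -10)) = 15.6205
d((8, 9), (3, -10)) = 19.6469

Closest pair: (7, -6) and (3, -10) with distance 5.6569

The closest pair is (7, -6) and (3, -10) with Euclidean distance 5.6569. For 4 points, brute-force pairwise comparison is shown above. For large n, the divide-and-conquer algorithm (sort by x, recurse on halves, check the dividing strip) achieves O(n log n).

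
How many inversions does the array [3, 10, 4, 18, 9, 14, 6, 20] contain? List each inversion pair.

Finding inversions in [3, 10, 4, 18, 9, 14, 6, 20]:

(1, 2): arr[1]=10 > arr[2]=4
(1, 4): arr[1]=10 > arr[4]=9
(1, 6): arr[1]=10 > arr[6]=6
(3, 4): arr[3]=18 > arr[4]=9
(3, 5): arr[3]=18 > arr[5]=14
(3, 6): arr[3]=18 > arr[6]=6
(4, 6): arr[4]=9 > arr[6]=6
(5, 6): arr[5]=14 > arr[6]=6

Total inversions: 8

The array has 8 inversion(s): (1,2), (1,4), (1,6), (3,4), (3,5), (3,6), (4,6), (5,6). Each pair (i,j) satisfies i < j and arr[i] > arr[j].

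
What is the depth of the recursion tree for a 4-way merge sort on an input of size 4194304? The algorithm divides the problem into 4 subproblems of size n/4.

For divide and conquer with division factor 4:

Problem sizes at each level:
Level 0: 4194304
Level 1: 1048576
Level 2: 262144
Level 3: 65536
Level 4: 16384
Level 5: 4096
Level 6: 1024
Level 7: 256
Level 8: 64
Level 9: 16
Level 10: 4
Level 11: 1

The root is level 0 and the size-1 base case is level 11 (the tree spans levels 0 through 11, i.e. 12 levels counting the root), so the depth is the number of divisions: log_4(4194304) = 11

The recursion tree depth is log_4(4194304) = 11. At each level, the problem size is divided by 4, so it takes 11 divisions to reduce to a base case of size 1. The algorithm makes 4 recursive calls at each level.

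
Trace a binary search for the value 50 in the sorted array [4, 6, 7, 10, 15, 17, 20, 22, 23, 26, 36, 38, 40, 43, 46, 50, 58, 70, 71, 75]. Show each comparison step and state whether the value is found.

Binary search for 50 in [4, 6, 7, 10, 15, 17, 20, 22, 23, 26, 36, 38, 40, 43, 46, 50, 58, 70, 71, 75]:

lo=0, hi=19, mid=9, arr[mid]=26 -> 26 < 50, search right half
lo=10, hi=19, mid=14, arr[mid]=46 -> 46 < 50, search right half
lo=15, hi=19, mid=17, arr[mid]=70 -> 70 > 50, search left half
lo=15, hi=16, mid=15, arr[mid]=50 -> Found target at index 15!

Binary search finds 50 at index 15 after 4 comparisons. The search repeatedly halves the search space by comparing with the middle element.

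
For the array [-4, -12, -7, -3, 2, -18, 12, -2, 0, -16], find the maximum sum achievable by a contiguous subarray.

Using Kadane's algorithm on [-4, -12, -7, -3, 2, -18, 12, -2, 0, -16]:

Scanning through the array:
Position 1 (value -12): max_ending_here = -12, max_so_far = -4
Position 2 (value -7): max_ending_here = -7, max_so_far = -4
Position 3 (value -3): max_ending_here = -3, max_so_far = -3
Position 4 (value 2): max_ending_here = 2, max_so_far = 2
Position 5 (value -18): max_ending_here = -16, max_so_far = 2
Position 6 (value 12): max_ending_here = 12, max_so_far = 12
Position 7 (value -2): max_ending_here = 10, max_so_far = 12
Position 8 (value 0): max_ending_here = 10, max_so_far = 12
Position 9 (value -16): max_ending_here = -6, max_so_far = 12

Maximum subarray: [12]
Maximum sum: 12

The maximum subarray is [12] with sum 12. This subarray runs from index 6 to index 6.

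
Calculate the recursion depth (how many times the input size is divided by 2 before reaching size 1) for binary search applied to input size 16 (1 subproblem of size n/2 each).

For divide and conquer with division factor 2:

Problem sizes at each level:
Level 0: 16
Level 1: 8
Level 2: 4
Level 3: 2
Level 4: 1

The root is level 0 and the size-1 base case is level 4 (the tree spans levels 0 through 4, i.e. 5 levels counting the root), so the depth is the number of divisions: log_2(16) = 4

The recursion tree depth is log_2(16) = 4. At each level, the problem size is divided by 2, so it takes 4 divisions to reduce to a base case of size 1. The algorithm makes 1 recursive call at each level.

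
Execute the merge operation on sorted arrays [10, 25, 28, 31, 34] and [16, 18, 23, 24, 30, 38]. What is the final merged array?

Merging process:

Compare 10 vs 16: take 10 from left. Merged: [10]
Compare 25 vs 16: take 16 from right. Merged: [10, 16]
Compare 25 vs 18: take 18 from right. Merged: [10, 16, 18]
Compare 25 vs 23: take 23 from right. Merged: [10, 16, 18, 23]
Compare 25 vs 24: take 24 from right. Merged: [10, 16, 18, 23, 24]
Compare 25 vs 30: take 25 from left. Merged: [10, 16, 18, 23, 24, 25]
Compare 28 vs 30: take 28 from left. Merged: [10, 16, 18, 23, 24, 25, 28]
Compare 31 vs 30: take 30 from right. Merged: [10, 16, 18, 23, 24, 25, 28, 30]
Compare 31 vs 38: take 31 from left. Merged: [10, 16, 18, 23, 24, 25, 28, 30, 31]
Compare 34 vs 38: take 34 from left. Merged: [10, 16, 18, 23, 24, 25, 28, 30, 31, 34]
Append remaining from right: [38]. Merged: [10, 16, 18, 23, 24, 25, 28, 30, 31, 34, 38]

Final merged array: [10, 16, 18, 23, 24, 25, 28, 30, 31, 34, 38]
Total comparisons: 10

The merged array is [10, 16, 18, 23, 24, 25, 28, 30, 31, 34, 38], requiring 10 comparisons. The merge step runs in O(n) time where n is the total number of elements.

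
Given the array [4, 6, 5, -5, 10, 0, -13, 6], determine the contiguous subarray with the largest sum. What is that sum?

Using Kadane's algorithm on [4, 6, 5, -5, 10, 0, -13, 6]:

Scanning through the array:
Position 1 (value 6): max_ending_here = 10, max_so_far = 10
Position 2 (value 5): max_ending_here = 15, max_so_far = 15
Position 3 (value -5): max_ending_here = 10, max_so_far = 15
Position 4 (value 10): max_ending_here = 20, max_so_far = 20
Position 5 (value 0): max_ending_here = 20, max_so_far = 20
Position 6 (value -13): max_ending_here = 7, max_so_far = 20
Position 7 (value 6): max_ending_here = 13, max_so_far = 20

Maximum subarray: [4, 6, 5, -5, 10]
Maximum sum: 20

The maximum subarray is [4, 6, 5, -5, 10] with sum 20. This subarray runs from index 0 to index 4.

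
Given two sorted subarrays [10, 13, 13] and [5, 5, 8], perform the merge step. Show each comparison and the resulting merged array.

Merging process:

Compare 10 vs 5: take 5 from right. Merged: [5]
Compare 10 vs 5: take 5 from right. Merged: [5, 5]
Compare 10 vs 8: take 8 from right. Merged: [5, 5, 8]
Append remaining from left: [10, 13, 13]. Merged: [5, 5, 8, 10, 13, 13]

Final merged array: [5, 5, 8, 10, 13, 13]
Total comparisons: 3

The merged array is [5, 5, 8, 10, 13, 13], requiring 3 comparisons. The merge step runs in O(n) time where n is the total number of elements.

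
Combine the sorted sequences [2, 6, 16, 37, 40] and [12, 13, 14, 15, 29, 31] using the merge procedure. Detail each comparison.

Merging process:

Compare 2 vs 12: take 2 from left. Merged: [2]
Compare 6 vs 12: take 6 from left. Merged: [2, 6]
Compare 16 vs 12: take 12 from right. Merged: [2, 6, 12]
Compare 16 vs 13: take 13 from right. Merged: [2, 6, 12, 13]
Compare 16 vs 14: take 14 from right. Merged: [2, 6, 12, 13, 14]
Compare 16 vs 15: take 15 from right. Merged: [2, 6, 12, 13, 14, 15]
Compare 16 vs 29: take 16 from left. Merged: [2, 6, 12, 13, 14, 15, 16]
Compare 37 vs 29: take 29 from right. Merged: [2, 6, 12, 13, 14, 15, 16, 29]
Compare 37 vs 31: take 31 from right. Merged: [2, 6, 12, 13, 14, 15, 16, 29, 31]
Append remaining from left: [37, 40]. Merged: [2, 6, 12, 13, 14, 15, 16, 29, 31, 37, 40]

Final merged array: [2, 6, 12, 13, 14, 15, 16, 29, 31, 37, 40]
Total comparisons: 9

The merged array is [2, 6, 12, 13, 14, 15, 16, 29, 31, 37, 40], requiring 9 comparisons. The merge step runs in O(n) time where n is the total number of elements.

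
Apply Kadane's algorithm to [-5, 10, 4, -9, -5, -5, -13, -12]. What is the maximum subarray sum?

Using Kadane's algorithm on [-5, 10, 4, -9, -5, -5, -13, -12]:

Scanning through the array:
Position 1 (value 10): max_ending_here = 10, max_so_far = 10
Position 2 (value 4): max_ending_here = 14, max_so_far = 14
Position 3 (value -9): max_ending_here = 5, max_so_far = 14
Position 4 (value -5): max_ending_here = 0, max_so_far = 14
Position 5 (value -5): max_ending_here = -5, max_so_far = 14
Position 6 (value -13): max_ending_here = -13, max_so_far = 14
Position 7 (value -12): max_ending_here = -12, max_so_far = 14

Maximum subarray: [10, 4]
Maximum sum: 14

The maximum subarray is [10, 4] with sum 14. This subarray runs from index 1 to index 2.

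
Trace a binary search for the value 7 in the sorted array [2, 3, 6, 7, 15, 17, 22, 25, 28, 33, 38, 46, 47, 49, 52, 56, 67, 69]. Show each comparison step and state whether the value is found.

Binary search for 7 in [2, 3, 6, 7, 15, 17, 22, 25, 28, 33, 38, 46, 47, 49, 52, 56, 67, 69]:

lo=0, hi=17, mid=8, arr[mid]=28 -> 28 > 7, search left half
lo=0, hi=7, mid=3, arr[mid]=7 -> Found target at index 3!

Binary search finds 7 at index 3 after 2 comparisons. The search repeatedly halves the search space by comparing with the middle element.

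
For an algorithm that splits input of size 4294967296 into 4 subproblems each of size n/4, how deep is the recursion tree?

For divide and conquer with division factor 4:

Problem sizes at each level:
Level 0: 4294967296
Level 1: 1073741824
Level 2: 268435456
Level 3: 67108864
Level 4: 16777216
Level 5: 4194304
Level 6: 1048576
Level 7: 262144
Level 8: 65536
Level 9: 16384
Level 10: 4096
Level 11: 1024
Level 12: 256
Level 13: 64
Level 14: 16
Level 15: 4
Level 16: 1

The root is level 0 and the size-1 base case is level 16 (the tree spans levels 0 through 16, i.e. 17 levels counting the root), so the depth is the number of divisions: log_4(4294967296) = 16

The recursion tree depth is log_4(4294967296) = 16. At each level, the problem size is divided by 4, so it takes 16 divisions to reduce to a base case of size 1. The algorithm makes 4 recursive calls at each level.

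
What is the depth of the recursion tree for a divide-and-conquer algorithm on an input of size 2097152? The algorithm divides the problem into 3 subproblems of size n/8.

For divide and conquer with division factor 8:

Problem sizes at each level:
Level 0: 2097152
Level 1: 262144
Level 2: 32768
Level 3: 4096
Level 4: 512
Level 5: 64
Level 6: 8
Level 7: 1

The root is level 0 and the size-1 base case is level 7 (the tree spans levels 0 through 7, i.e. 8 levels counting the root), so the depth is the number of divisions: log_8(2097152) = 7

The recursion tree depth is log_8(2097152) = 7. At each level, the problem size is divided by 8, so it takes 7 divisions to reduce to a base case of size 1. The algorithm makes 3 recursive calls at each level.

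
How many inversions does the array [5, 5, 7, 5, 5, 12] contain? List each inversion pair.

Finding inversions in [5, 5, 7, 5, 5, 12]:

(2, 3): arr[2]=7 > arr[3]=5
(2, 4): arr[2]=7 > arr[4]=5

Total inversions: 2

The array has 2 inversion(s): (2,3), (2,4). Each pair (i,j) satisfies i < j and arr[i] > arr[j].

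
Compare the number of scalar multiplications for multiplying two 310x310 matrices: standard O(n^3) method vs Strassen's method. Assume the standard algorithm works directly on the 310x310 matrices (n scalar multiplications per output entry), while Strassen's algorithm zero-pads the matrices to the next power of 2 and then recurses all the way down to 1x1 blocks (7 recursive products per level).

Matrix multiplication for 310x310 matrices:

Strassen's algorithm requires power-of-2 dimensions. Pad 310x310 to 512x512 (next power of 2).

Standard algorithm: 310^3 = 29791000 multiplications
Strassen's algorithm: 7^(log2(512)) = 7^9 = 40353607 multiplications
Difference: 29791000 - 40353607 = -10562607 (Strassen uses MORE here due to padding overhead — for small or just-over-power-of-2 n, padding can outweigh the per-level savings)

Standard: 29791000 multiplications (310^3). Strassen: 40353607 multiplications (7^9, after padding to 512x512). Strassen reduces 8 recursive multiplications to 7 at each level.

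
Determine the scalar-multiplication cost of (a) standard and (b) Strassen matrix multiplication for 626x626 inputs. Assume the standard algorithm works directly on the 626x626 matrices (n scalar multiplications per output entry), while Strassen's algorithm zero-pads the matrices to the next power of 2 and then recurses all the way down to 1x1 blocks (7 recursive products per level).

Matrix multiplication for 626x626 matrices:

Strassen's algorithm requires power-of-2 dimensions. Pad 626x626 to 1024x1024 (next power of 2).

Standard algorithm: 626^3 = 245314376 multiplications
Strassen's algorithm: 7^(log2(1024)) = 7^10 = 282475249 multiplications
Difference: 245314376 - 282475249 = -37160873 (Strassen uses MORE here due to padding overhead — for small or just-over-power-of-2 n, padding can outweigh the per-level savings)

Standard: 245314376 multiplications (626^3). Strassen: 282475249 multiplications (7^10, after padding to 1024x1024). Strassen reduces 8 recursive multiplications to 7 at each level.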